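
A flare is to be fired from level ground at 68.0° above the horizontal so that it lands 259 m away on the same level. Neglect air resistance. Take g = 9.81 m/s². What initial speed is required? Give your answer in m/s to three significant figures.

60.5 m/s

From R = (v₀² / g) sin 2θ: v₀ = √(gR / sin 2θ).
v₀ = √(9.81 × 259 / sin 136.0°) = √(2541 / 0.6947) = √3657.6 = 60.48 m/s.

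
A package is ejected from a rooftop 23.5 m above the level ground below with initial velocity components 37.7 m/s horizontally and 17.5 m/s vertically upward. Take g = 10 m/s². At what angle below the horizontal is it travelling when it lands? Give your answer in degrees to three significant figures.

The projectile lands when y = 23.5 + (17.50) t − ½·10.0·t² = 0. Positive root: t = (17.50 + √(17.50² + 2·10.0·23.5)) / 10.0 = (17.50 + 27.86) / 10.0 = 4.536 s.
At impact: v_y = v_y0 − g t = −27.86 m/s; vₓ = 37.70 m/s.
Angle below horizontal: arctan(|v_y|/vₓ) = arctan(27.86/37.70) = 36.47°.

36.5°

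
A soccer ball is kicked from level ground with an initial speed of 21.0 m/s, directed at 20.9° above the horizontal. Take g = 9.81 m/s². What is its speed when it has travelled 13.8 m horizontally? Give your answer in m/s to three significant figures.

19.6 m/s

Resolve: vₓ = 21.00 cos 20.9° = 19.62 m/s and v_y0 = 21.00 sin 20.9° = 7.491 m/s.
x = vₓ t ⇒ t = 13.8/19.62 = 0.7034 s.
Vertical velocity there: v_y = v_y0 − g t = 7.491 − 9.81 × 0.7034 = 0.5909 m/s.
Speed: √(vₓ² + v_y²) = √(19.62² + 0.5909²) = 19.63 m/s.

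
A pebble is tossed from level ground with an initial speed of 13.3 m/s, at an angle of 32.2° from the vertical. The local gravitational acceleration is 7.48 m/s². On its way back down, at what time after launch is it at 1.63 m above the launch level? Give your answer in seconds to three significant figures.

vₓ = 13.30 sin 32.2° = 7.087 m/s; v_y0 = 13.30 cos 32.2° = 11.25 m/s.
Height y(t) = 11.25 t − 3.740 t² = 1.63 gives 3.740 t² − 11.25 t + 1.63 = 0.
t = [11.25 ± √(11.25² − 2·7.48·1.63)] / 7.48 = (11.25 ± 10.11) / 7.48, so t = 0.1526 s or t = 2.857 s.
The descending-branch root is 2.857 s.

2.86 s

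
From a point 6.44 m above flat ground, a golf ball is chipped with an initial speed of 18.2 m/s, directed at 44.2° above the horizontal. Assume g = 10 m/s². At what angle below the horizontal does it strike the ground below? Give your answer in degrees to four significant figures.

52.53°

Horizontal component vₓ = 18.20 cos 44.2° = 13.05 m/s; vertical v_y0 = 18.20 sin 44.2° = 12.69 m/s.
The projectile lands when y = 6.44 + (12.69) t − ½·10.0·t² = 0. Positive root: t = (12.69 + √(12.69² + 2·10.0·6.44)) / 10.0 = (12.69 + 17.02) / 10.0 = 2.971 s.
At impact: v_y = v_y0 − g t = −17.02 m/s; vₓ = 13.05 m/s.
Angle below horizontal: arctan(|v_y|/vₓ) = arctan(17.02/13.05) = 52.53°.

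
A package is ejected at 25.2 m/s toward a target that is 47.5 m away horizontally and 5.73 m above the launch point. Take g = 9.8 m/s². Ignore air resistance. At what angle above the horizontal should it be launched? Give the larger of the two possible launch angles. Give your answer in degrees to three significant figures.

64.5°

Trajectory: y = x tanθ − g x² (1 + tan²θ)/(2v₀²). With x = 47.5, y = 5.73, v₀ = 25.2, g = 9.80:
17.41 tan²θ − 47.5 tanθ + (23.14) = 0.
tanθ = [47.5 ± √(47.5² − 4 × 17.41 × (23.14))] / (2 × 17.41) = (47.5 ± 25.39) / 34.82, giving tanθ = 0.6349 or 2.094.
θ = 32.41° or 64.47°; the larger is 64.47°.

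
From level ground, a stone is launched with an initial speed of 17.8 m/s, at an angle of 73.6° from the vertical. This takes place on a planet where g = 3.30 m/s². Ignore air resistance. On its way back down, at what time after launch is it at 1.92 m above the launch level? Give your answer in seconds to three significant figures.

2.60 s

Resolve: vₓ = 17.80 sin 73.6° = 17.08 m/s and v_y0 = 17.80 cos 73.6° = 5.026 m/s.
Require v_y0 t − ½ g t² = 1.92, i.e. 1.650 t² − 5.026 t + 1.92 = 0.
t = [5.026 ± √(5.026² − 2·3.30·1.92)] / 3.30 = (5.026 ± 3.548) / 3.30, so t = 0.4479 s or t = 2.598 s.
The descending-branch root is 2.598 s.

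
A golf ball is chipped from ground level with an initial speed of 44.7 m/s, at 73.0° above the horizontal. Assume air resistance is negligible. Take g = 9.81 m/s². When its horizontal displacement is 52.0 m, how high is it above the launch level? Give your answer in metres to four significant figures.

Components: vₓ = 44.70 cos 73.0° = 13.07 m/s, v_y0 = 44.70 sin 73.0° = 42.75 m/s.
x = vₓ t ⇒ t = 52.0/13.07 = 3.979 s.
Height: y = v_y0 t − ½ g t² = 42.75 × 3.979 − 4.905 × 3.979² = 170.1 − 77.65 = 92.43 m.

92.43 m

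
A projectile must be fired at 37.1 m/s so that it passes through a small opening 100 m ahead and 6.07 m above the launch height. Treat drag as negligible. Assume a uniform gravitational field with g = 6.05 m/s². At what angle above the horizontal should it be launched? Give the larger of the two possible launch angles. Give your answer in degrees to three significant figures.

76.8°

Trajectory: y = x tanθ − g x² (1 + tan²θ)/(2v₀²). With x = 100, y = 6.07, v₀ = 37.1, g = 6.05:
21.98 tan²θ − 100 tanθ + (28.05) = 0.
tanθ = [100 ± √(100² − 4 × 21.98 × (28.05))] / (2 × 21.98) = (100 ± 86.80) / 43.95, giving tanθ = 0.3003 or 4.250.
θ = 16.71° or 76.76°; the larger is 76.76°.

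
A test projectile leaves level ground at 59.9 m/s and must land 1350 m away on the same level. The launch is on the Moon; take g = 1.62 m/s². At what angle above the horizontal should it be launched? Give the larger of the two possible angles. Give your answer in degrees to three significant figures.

71.2°

From R = (v₀²/g) sin 2θ: sin 2θ = 1.62 × 1350 / 3588.0 = 0.6095.
2θ = 37.56° or 180° − 37.56° = 142.4°, so θ = 18.78° or 71.22°.
The larger angle is 71.22°.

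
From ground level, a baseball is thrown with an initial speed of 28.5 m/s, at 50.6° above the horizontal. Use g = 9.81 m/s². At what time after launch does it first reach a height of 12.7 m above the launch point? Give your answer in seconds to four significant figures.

Components: vₓ = 28.50 cos 50.6° = 18.09 m/s, v_y0 = 28.50 sin 50.6° = 22.02 m/s.
Set y = v_y0 t − ½ g t² = 12.7: 4.905 t² − 22.02 t + 12.7 = 0.
t = [22.02 ± √(22.02² − 2·9.81·12.7)] / 9.81 = (22.02 ± 15.36) / 9.81, so t = 0.6795 s or t = 3.810 s.
The first (ascending) time is 0.6795 s.

0.6795 s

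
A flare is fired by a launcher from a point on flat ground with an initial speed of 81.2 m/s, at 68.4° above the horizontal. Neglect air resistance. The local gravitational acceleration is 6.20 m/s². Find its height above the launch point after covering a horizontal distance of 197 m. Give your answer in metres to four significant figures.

Resolve: vₓ = 81.20 cos 68.4° = 29.89 m/s and v_y0 = 81.20 sin 68.4° = 75.50 m/s.
At x = 197 m, t = x/vₓ = 197/29.89 = 6.590 s.
Height: y = v_y0 t − ½ g t² = 75.50 × 6.590 − 3.100 × 6.590² = 497.6 − 134.6 = 362.9 m.

362.9 m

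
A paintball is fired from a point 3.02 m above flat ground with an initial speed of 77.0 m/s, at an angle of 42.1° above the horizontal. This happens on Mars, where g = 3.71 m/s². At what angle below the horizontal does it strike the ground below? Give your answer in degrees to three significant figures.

42.2°

Components: vₓ = 77.00 cos 42.1° = 57.13 m/s, v_y0 = 77.00 sin 42.1° = 51.62 m/s.
Vertical motion (up positive, ground at y = 0): 1.855 t² − (51.62) t − 3.02 = 0, so t = (51.62 + √(51.62² + 2·3.71·3.02)) / 3.71 = (51.62 + 51.84) / 3.71 = 27.89 s.
At impact: v_y = v_y0 − g t = −51.84 m/s; vₓ = 57.13 m/s.
Angle below horizontal: arctan(|v_y|/vₓ) = arctan(51.84/57.13) = 42.22°.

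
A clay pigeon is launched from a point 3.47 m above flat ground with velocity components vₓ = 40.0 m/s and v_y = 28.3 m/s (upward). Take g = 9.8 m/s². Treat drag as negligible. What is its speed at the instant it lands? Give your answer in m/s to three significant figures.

49.7 m/s

Vertical motion (up positive, ground at y = 0): 4.900 t² − (28.30) t − 3.47 = 0, so t = (28.30 + √(28.30² + 2·9.80·3.47)) / 9.80 = (28.30 + 29.48) / 9.80 = 5.896 s.
Vertical velocity at impact: v_y = v_y0 − g t = 28.30 − 9.80 × 5.896 = −29.48 m/s.
Speed: |v| = √(vₓ² + v_y²) = √(40.00² + 29.48²) = 49.69 m/s.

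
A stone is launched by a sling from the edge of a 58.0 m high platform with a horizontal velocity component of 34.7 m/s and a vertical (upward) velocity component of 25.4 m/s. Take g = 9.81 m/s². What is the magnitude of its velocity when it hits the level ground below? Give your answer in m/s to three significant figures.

54.7 m/s

With up positive and y = 0 at the ground: y(t) = 58.0 + (25.40) t − 4.905 t². Setting y = 0 and taking the positive root: t = [25.40 + √(25.40² + 2·9.81·58.0)] / 9.81 = (25.40 + 42.23) / 9.81 = 6.894 s.
Vertical velocity at impact: v_y = v_y0 − g t = 25.40 − 9.81 × 6.894 = −42.23 m/s.
Speed: |v| = √(vₓ² + v_y²) = √(34.70² + 42.23²) = 54.66 m/s.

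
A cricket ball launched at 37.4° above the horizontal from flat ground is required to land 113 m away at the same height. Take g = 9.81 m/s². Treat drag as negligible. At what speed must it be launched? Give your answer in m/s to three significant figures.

33.9 m/s

On level ground R = v₀² sin 2θ / g ⇒ v₀ = √(gR / sin 2θ).
v₀ = √(9.81 × 113 / sin 74.80°) = √(1109 / 0.9650) = √1148.7 = 33.89 m/s.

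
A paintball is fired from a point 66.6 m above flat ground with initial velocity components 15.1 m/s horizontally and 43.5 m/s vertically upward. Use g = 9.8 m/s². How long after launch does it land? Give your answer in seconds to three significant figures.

Vertical motion (up positive, ground at y = 0): 4.900 t² − (43.50) t − 66.6 = 0, so t = (43.50 + √(43.50² + 2·9.80·66.6)) / 9.80 = (43.50 + 56.55) / 9.80 = 10.21 s.

10.2 s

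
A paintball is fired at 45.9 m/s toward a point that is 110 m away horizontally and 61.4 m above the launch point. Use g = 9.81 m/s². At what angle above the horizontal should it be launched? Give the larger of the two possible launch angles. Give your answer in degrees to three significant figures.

Trajectory: y = x tanθ − g x² (1 + tan²θ)/(2v₀²). With x = 110, y = 61.4, v₀ = 45.9, g = 9.81:
28.17 tan²θ − 110 tanθ + (89.57) = 0.
tanθ = [110 ± √(110² − 4 × 28.17 × (89.57))] / (2 × 28.17) = (110 ± 44.80) / 56.34, giving tanθ = 1.157 or 2.747.
θ = 49.17° or 70.00°; the larger is 70.00°.

70.0°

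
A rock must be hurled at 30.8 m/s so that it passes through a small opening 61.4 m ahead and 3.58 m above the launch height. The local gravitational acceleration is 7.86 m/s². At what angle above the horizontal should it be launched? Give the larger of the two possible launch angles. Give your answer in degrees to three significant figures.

74.4°

Trajectory: y = x tanθ − g x² (1 + tan²θ)/(2v₀²). With x = 61.4, y = 3.58, v₀ = 30.8, g = 7.86:
15.62 tan²θ − 61.4 tanθ + (19.20) = 0.
tanθ = [61.4 ± √(61.4² − 4 × 15.62 × (19.20))] / (2 × 15.62) = (61.4 ± 50.70) / 31.24, giving tanθ = 0.3425 or 3.589.
θ = 18.91° or 74.43°; the larger is 74.43°.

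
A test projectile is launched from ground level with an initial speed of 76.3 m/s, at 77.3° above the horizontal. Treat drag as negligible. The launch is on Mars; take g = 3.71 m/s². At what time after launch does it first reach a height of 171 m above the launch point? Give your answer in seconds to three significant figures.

2.45 s

Resolve: vₓ = 76.30 cos 77.3° = 16.77 m/s and v_y0 = 76.30 sin 77.3° = 74.43 m/s.
Height y(t) = 74.43 t − 1.855 t² = 171 gives 1.855 t² − 74.43 t + 171 = 0.
Quadratic formula: t = (74.43 ± √4271.5) / 3.71 = (74.43 ± 65.36) / 3.71 → t = 2.447 s or 37.68 s.
The first (ascending) time is 2.447 s.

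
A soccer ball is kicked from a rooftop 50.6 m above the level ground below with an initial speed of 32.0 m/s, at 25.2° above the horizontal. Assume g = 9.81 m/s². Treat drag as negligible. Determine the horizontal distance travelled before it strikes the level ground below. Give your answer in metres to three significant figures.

142 m

vₓ = 32.00 cos 25.2° = 28.95 m/s; v_y0 = 32.00 sin 25.2° = 13.62 m/s.
Vertical motion (up positive, ground at y = 0): 4.905 t² − (13.62) t − 50.6 = 0, so t = (13.62 + √(13.62² + 2·9.81·50.6)) / 9.81 = (13.62 + 34.33) / 9.81 = 4.888 s.
Horizontal distance: R = vₓ t = 28.95 × 4.888 = 141.5 m.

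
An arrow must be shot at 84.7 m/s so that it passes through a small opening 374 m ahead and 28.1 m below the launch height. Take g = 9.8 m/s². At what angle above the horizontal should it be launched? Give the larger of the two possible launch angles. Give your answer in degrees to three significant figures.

75.0°

Trajectory: y = x tanθ − g x² (1 + tan²θ)/(2v₀²). With x = 374, y = −28.1, v₀ = 84.7, g = 9.80:
95.54 tan²θ − 374 tanθ + (67.44) = 0.
tanθ = [374 ± √(374² − 4 × 95.54 × (67.44))] / (2 × 95.54) = (374 ± 337.8) / 191.1, giving tanθ = 0.1895 or 3.725.
θ = 10.73° or 74.97°; the larger is 74.97°.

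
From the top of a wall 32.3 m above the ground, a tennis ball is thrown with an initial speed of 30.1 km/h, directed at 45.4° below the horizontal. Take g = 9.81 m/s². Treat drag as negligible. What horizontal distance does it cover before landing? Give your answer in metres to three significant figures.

11.9 m

Convert: 30.1 km/h = 30.1/3.6 = 8.361 m/s.
vₓ = 8.361 cos 45.4° = 5.871 m/s; v_y0 = −5.953 m/s (downward).
Vertical motion (up positive, ground at y = 0): 4.905 t² − (−5.953) t − 32.3 = 0, so t = (−5.953 + √(5.953² + 2·9.81·32.3)) / 9.81 = (−5.953 + 25.87) / 9.81 = 2.030 s.
Horizontal distance: R = vₓ t = 5.871 × 2.030 = 11.92 m.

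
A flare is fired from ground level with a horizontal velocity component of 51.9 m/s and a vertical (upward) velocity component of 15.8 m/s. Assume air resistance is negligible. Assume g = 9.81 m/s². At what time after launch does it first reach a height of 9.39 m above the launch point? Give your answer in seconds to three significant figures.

0.786 s

Require v_y0 t − ½ g t² = 9.39, i.e. 4.905 t² − 15.80 t + 9.39 = 0.
t = [15.80 ± √(15.80² − 2·9.81·9.39)] / 9.81 = (15.80 ± 8.088) / 9.81, so t = 0.7862 s or t = 2.435 s.
The first (ascending) time is 0.7862 s.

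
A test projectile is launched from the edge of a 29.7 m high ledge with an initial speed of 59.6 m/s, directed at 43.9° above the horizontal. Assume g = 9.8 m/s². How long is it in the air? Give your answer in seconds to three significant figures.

9.10 s

Components: vₓ = 59.60 cos 43.9° = 42.94 m/s, v_y0 = 59.60 sin 43.9° = 41.33 m/s.
The projectile lands when y = 29.7 + (41.33) t − ½·9.80·t² = 0. Positive root: t = (41.33 + √(41.33² + 2·9.80·29.7)) / 9.80 = (41.33 + 47.85) / 9.80 = 9.100 s.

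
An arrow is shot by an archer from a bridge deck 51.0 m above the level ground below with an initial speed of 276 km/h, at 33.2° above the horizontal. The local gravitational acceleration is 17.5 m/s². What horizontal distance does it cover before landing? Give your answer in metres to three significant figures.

372 m

Convert: 276 km/h = 276/3.6 = 76.67 m/s.
vₓ = 76.67 cos 33.2° = 64.15 m/s; v_y0 = 76.67 sin 33.2° = 41.98 m/s.
Vertical motion (up positive, ground at y = 0): 8.750 t² − (41.98) t − 51.0 = 0, so t = (41.98 + √(41.98² + 2·17.5·51.0)) / 17.5 = (41.98 + 59.56) / 17.5 = 5.802 s.
Horizontal distance: R = vₓ t = 64.15 × 5.802 = 372.2 m.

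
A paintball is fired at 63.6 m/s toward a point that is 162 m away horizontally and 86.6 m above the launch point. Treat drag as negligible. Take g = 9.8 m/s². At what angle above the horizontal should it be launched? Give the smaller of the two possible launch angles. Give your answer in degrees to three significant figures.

Trajectory: y = x tanθ − g x² (1 + tan²θ)/(2v₀²). With x = 162, y = 86.6, v₀ = 63.6, g = 9.80:
31.79 tan²θ − 162 tanθ + (118.4) = 0.
tanθ = [162 ± √(162² − 4 × 31.79 × (118.4))] / (2 × 31.79) = (162 ± 105.8) / 63.58, giving tanθ = 0.8843 or 4.211.
θ = 41.48° or 76.64°; the smaller is 41.48°.

41.5°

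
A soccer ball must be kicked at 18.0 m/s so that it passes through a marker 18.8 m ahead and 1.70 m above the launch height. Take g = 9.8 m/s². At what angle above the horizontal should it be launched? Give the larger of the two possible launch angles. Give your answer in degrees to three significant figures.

Trajectory: y = x tanθ − g x² (1 + tan²θ)/(2v₀²). With x = 18.8, y = 1.70, v₀ = 18.0, g = 9.80:
5.345 tan²θ − 18.8 tanθ + (7.045) = 0.
tanθ = [18.8 ± √(18.8² − 4 × 5.345 × (7.045))] / (2 × 5.345) = (18.8 ± 14.24) / 10.69, giving tanθ = 0.4265 or 3.091.
θ = 23.10° or 72.07°; the larger is 72.07°.

72.1°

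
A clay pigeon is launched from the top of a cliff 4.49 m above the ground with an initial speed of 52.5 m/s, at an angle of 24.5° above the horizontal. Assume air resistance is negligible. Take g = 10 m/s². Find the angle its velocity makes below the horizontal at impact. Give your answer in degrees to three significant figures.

26.4°

Horizontal component vₓ = 52.50 cos 24.5° = 47.77 m/s; vertical v_y0 = 52.50 sin 24.5° = 21.77 m/s.
With up positive and y = 0 at the ground: y(t) = 4.49 + (21.77) t − 5.000 t². Setting y = 0 and taking the positive root: t = [21.77 + √(21.77² + 2·10.0·4.49)] / 10.0 = (21.77 + 23.74) / 10.0 = 4.552 s.
At impact: v_y = v_y0 − g t = −23.74 m/s; vₓ = 47.77 m/s.
Angle below horizontal: arctan(|v_y|/vₓ) = arctan(23.74/47.77) = 26.43°.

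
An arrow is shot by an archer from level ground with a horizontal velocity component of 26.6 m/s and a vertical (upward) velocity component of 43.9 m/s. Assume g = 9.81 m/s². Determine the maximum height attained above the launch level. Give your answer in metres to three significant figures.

Peak height H = v_y0² / (2g) = 1927.2 / 19.62 = 98.23 m.

98.2 m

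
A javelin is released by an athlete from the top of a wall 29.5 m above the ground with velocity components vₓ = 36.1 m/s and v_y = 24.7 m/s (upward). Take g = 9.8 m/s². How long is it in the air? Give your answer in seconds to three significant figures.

6.04 s

The projectile lands when y = 29.5 + (24.70) t − ½·9.80·t² = 0. Positive root: t = (24.70 + √(24.70² + 2·9.80·29.5)) / 9.80 = (24.70 + 34.47) / 9.80 = 6.038 s.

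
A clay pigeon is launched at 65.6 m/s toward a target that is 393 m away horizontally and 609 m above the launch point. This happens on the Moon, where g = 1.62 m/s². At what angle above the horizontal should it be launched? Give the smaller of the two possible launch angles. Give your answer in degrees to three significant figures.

Trajectory: y = x tanθ − g x² (1 + tan²θ)/(2v₀²). With x = 393, y = 609, v₀ = 65.6, g = 1.62:
29.07 tan²θ − 393 tanθ + (638.1) = 0.
tanθ = [393 ± √(393² − 4 × 29.07 × (638.1))] / (2 × 29.07) = (393 ± 283.3) / 58.14, giving tanθ = 1.887 or 11.63.
θ = 62.08° or 85.09°; the smaller is 62.08°.

62.1°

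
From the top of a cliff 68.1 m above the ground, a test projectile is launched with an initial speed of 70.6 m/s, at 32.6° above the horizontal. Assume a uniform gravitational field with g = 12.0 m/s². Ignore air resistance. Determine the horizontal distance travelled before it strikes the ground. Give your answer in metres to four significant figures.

463.7 m

Components: vₓ = 70.60 cos 32.6° = 59.48 m/s, v_y0 = 70.60 sin 32.6° = 38.04 m/s.
Vertical motion (up positive, ground at y = 0): 6.000 t² − (38.04) t − 68.1 = 0, so t = (38.04 + √(38.04² + 2·12.0·68.1)) / 12.0 = (38.04 + 55.51) / 12.0 = 7.796 s.
Horizontal distance: R = vₓ t = 59.48 × 7.796 = 463.7 m.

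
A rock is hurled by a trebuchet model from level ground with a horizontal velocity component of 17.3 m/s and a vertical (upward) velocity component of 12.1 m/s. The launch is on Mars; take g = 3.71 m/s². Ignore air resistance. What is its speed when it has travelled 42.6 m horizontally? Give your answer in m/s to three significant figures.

Time to reach x = 42.6 m: t = x/vₓ = 42.6/17.30 = 2.462 s.
Vertical velocity there: v_y = v_y0 − g t = 12.10 − 3.71 × 2.462 = 2.964 m/s.
Speed: √(vₓ² + v_y²) = √(17.30² + 2.964²) = 17.55 m/s.

17.6 m/s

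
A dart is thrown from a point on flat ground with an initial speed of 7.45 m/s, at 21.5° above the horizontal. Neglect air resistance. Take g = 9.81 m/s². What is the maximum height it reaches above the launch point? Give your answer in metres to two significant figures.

Resolve: vₓ = 7.450 cos 21.5° = 6.932 m/s and v_y0 = 7.450 sin 21.5° = 2.730 m/s.
Maximum height: H = v_y0² / (2g) = 2.730² / (2 × 9.81) = 0.3800 m.

0.38 m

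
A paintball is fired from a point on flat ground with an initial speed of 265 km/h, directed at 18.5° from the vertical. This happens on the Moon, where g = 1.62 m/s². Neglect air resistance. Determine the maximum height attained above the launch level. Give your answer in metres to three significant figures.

Convert: 265 km/h = 265/3.6 = 73.61 m/s.
Horizontal component vₓ = 73.61 sin 18.5° = 23.36 m/s; vertical v_y0 = 73.61 cos 18.5° = 69.81 m/s.
Peak height H = v_y0² / (2g) = 4873.0 / 3.240 = 1504 m.

1500 m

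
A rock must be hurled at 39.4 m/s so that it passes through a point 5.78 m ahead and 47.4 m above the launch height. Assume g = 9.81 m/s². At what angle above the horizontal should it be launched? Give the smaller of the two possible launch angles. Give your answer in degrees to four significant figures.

84.33°

Trajectory: y = x tanθ − g x² (1 + tan²θ)/(2v₀²). With x = 5.78, y = 47.4, v₀ = 39.4, g = 9.81:
0.1056 tan²θ − 5.78 tanθ + (47.51) = 0.
tanθ = [5.78 ± √(5.78² − 4 × 0.1056 × (47.51))] / (2 × 0.1056) = (5.78 ± 3.654) / 0.2111, giving tanθ = 10.07 or 44.68.
θ = 84.33° or 88.72°; the smaller is 84.33°.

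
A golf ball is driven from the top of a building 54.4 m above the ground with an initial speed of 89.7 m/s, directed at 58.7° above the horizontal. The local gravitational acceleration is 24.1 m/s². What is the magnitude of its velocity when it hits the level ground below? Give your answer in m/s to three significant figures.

103 m/s

Resolve: vₓ = 89.70 cos 58.7° = 46.60 m/s and v_y0 = 89.70 sin 58.7° = 76.64 m/s.
With up positive and y = 0 at the ground: y(t) = 54.4 + (76.64) t − 12.05 t². Setting y = 0 and taking the positive root: t = [76.64 + √(76.64² + 2·24.1·54.4)] / 24.1 = (76.64 + 92.18) / 24.1 = 7.005 s.
Vertical velocity at impact: v_y = v_y0 − g t = 76.64 − 24.1 × 7.005 = −92.18 m/s.
Speed: |v| = √(vₓ² + v_y²) = √(46.60² + 92.18²) = 103.3 m/s.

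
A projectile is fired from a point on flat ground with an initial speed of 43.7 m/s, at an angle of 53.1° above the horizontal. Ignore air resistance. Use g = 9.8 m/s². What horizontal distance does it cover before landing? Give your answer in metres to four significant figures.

Resolve: vₓ = 43.70 cos 53.1° = 26.24 m/s and v_y0 = 43.70 sin 53.1° = 34.95 m/s.
Time aloft: T = 2 v_y0 / g = 2 × 34.95 / 9.80 = 7.132 s.
Range: R = vₓ T = 26.24 × 7.132 = 187.1 m.

187.1 m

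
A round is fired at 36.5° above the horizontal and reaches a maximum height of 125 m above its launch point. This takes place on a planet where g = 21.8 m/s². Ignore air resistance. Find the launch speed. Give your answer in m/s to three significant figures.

At the peak v_y = 0, so v_y0 = √(2gH) = √(2 × 21.8 × 125) = 73.82 m/s.
v_y0 = v₀ sin θ ⇒ v₀ = 73.82 / sin 36.5° = 124.1 m/s.

124 m/s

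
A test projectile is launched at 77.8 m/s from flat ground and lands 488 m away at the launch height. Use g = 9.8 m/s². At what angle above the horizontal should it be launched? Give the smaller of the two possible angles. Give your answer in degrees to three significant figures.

26.1°

Level-ground range R = v₀² sin(2θ)/g ⇒ sin(2θ) = gR/v₀² = 9.80 × 488 / 77.8² = 0.7901.
2θ = 52.20° or 180° − 52.20° = 127.8°, so θ = 26.10° or 63.90°.
The smaller angle is 26.10°.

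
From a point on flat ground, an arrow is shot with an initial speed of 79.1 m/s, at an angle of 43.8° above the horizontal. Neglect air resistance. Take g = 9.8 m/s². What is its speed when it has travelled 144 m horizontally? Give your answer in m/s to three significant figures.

64.5 m/s

Horizontal component vₓ = 79.10 cos 43.8° = 57.09 m/s; vertical v_y0 = 79.10 sin 43.8° = 54.75 m/s.
At x = 144 m, t = x/vₓ = 144/57.09 = 2.522 s.
Vertical velocity there: v_y = v_y0 − g t = 54.75 − 9.80 × 2.522 = 30.03 m/s.
Speed: √(vₓ² + v_y²) = √(57.09² + 30.03²) = 64.51 m/s.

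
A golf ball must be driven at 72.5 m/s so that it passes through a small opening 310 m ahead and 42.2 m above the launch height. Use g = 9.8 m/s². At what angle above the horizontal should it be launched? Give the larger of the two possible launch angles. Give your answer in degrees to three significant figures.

Trajectory: y = x tanθ − g x² (1 + tan²θ)/(2v₀²). With x = 310, y = 42.2, v₀ = 72.5, g = 9.80:
89.59 tan²θ − 310 tanθ + (131.8) = 0.
tanθ = [310 ± √(310² − 4 × 89.59 × (131.8))] / (2 × 89.59) = (310 ± 221.1) / 179.2, giving tanθ = 0.4963 or 2.964.
θ = 26.40° or 71.36°; the larger is 71.36°.

71.4°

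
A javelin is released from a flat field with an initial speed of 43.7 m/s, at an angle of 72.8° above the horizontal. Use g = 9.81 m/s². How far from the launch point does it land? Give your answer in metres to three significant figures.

110 m

Components: vₓ = 43.70 cos 72.8° = 12.92 m/s, v_y0 = 43.70 sin 72.8° = 41.75 m/s.
Flight time T = 2 v_y0 / g = 8.511 s.
Horizontal distance R = vₓ T = 12.92 × 8.511 = 110.0 m.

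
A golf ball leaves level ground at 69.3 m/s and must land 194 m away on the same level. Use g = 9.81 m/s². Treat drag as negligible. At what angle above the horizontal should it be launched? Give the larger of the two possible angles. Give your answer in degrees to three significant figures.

R = v₀² sin 2θ / g gives sin 2θ = gR/v₀² = 9.81·194/69.3² = 0.3963.
2θ = 23.35° or 180° − 23.35° = 156.7°, so θ = 11.67° or 78.33°.
The larger angle is 78.33°.

78.3°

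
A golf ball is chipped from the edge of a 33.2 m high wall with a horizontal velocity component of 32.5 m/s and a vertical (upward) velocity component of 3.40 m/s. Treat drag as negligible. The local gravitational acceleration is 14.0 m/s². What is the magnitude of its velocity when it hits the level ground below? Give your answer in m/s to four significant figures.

With up positive and y = 0 at the ground: y(t) = 33.2 + (3.400) t − 7.000 t². Setting y = 0 and taking the positive root: t = [3.400 + √(3.400² + 2·14.0·33.2)] / 14.0 = (3.400 + 30.68) / 14.0 = 2.434 s.
Vertical velocity at impact: v_y = v_y0 − g t = 3.400 − 14.0 × 2.434 = −30.68 m/s.
Speed: |v| = √(vₓ² + v_y²) = √(32.50² + 30.68²) = 44.69 m/s.

44.69 m/s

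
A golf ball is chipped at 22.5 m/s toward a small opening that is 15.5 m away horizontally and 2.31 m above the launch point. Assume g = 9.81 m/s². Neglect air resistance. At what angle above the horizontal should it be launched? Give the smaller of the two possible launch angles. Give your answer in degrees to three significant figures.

17.4°

Trajectory: y = x tanθ − g x² (1 + tan²θ)/(2v₀²). With x = 15.5, y = 2.31, v₀ = 22.5, g = 9.81:
2.328 tan²θ − 15.5 tanθ + (4.638) = 0.
tanθ = [15.5 ± √(15.5² − 4 × 2.328 × (4.638))] / (2 × 2.328) = (15.5 ± 14.04) / 4.656, giving tanθ = 0.3140 or 6.345.
θ = 17.43° or 81.04°; the smaller is 17.43°.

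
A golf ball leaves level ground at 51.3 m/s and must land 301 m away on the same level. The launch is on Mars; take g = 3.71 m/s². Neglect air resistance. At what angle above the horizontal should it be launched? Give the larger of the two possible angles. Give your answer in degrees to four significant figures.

R = v₀² sin 2θ / g gives sin 2θ = gR/v₀² = 3.71·301/51.3² = 0.4243.
2θ = 25.11° or 180° − 25.11° = 154.9°, so θ = 12.55° or 77.45°.
The larger angle is 77.45°.

77.45°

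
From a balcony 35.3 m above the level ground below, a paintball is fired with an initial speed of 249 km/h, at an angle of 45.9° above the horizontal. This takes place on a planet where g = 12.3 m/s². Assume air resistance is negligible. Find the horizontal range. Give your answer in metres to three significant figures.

420 m

Convert: 249 km/h = 249/3.6 = 69.17 m/s.
vₓ = 69.17 cos 45.9° = 48.13 m/s; v_y0 = 69.17 sin 45.9° = 49.67 m/s.
Vertical motion (up positive, ground at y = 0): 6.150 t² − (49.67) t − 35.3 = 0, so t = (49.67 + √(49.67² + 2·12.3·35.3)) / 12.3 = (49.67 + 57.75) / 12.3 = 8.734 s.
Horizontal distance: R = vₓ t = 48.13 × 8.734 = 420.4 m.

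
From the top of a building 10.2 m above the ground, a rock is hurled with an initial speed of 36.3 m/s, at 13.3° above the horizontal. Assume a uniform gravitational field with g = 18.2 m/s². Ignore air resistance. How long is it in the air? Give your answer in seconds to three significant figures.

vₓ = 36.30 cos 13.3° = 35.33 m/s; v_y0 = 36.30 sin 13.3° = 8.351 m/s.
With up positive and y = 0 at the ground: y(t) = 10.2 + (8.351) t − 9.100 t². Setting y = 0 and taking the positive root: t = [8.351 + √(8.351² + 2·18.2·10.2)] / 18.2 = (8.351 + 21.00) / 18.2 = 1.613 s.

1.61 s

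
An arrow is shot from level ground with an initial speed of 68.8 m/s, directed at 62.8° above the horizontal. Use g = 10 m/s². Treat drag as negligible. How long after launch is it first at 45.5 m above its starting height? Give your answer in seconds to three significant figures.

Resolve: vₓ = 68.80 cos 62.8° = 31.45 m/s and v_y0 = 68.80 sin 62.8° = 61.19 m/s.
Set y = v_y0 t − ½ g t² = 45.5: 5.000 t² − 61.19 t + 45.5 = 0.
t = [61.19 ± √(61.19² − 2·10.0·45.5)] / 10.0 = (61.19 ± 53.24) / 10.0, so t = 0.7952 s or t = 11.44 s.
The first (ascending) time is 0.7952 s.

0.795 s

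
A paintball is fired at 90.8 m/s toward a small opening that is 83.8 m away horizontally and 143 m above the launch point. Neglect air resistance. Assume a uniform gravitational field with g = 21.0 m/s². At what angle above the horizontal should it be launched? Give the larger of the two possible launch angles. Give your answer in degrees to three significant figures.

Trajectory: y = x tanθ − g x² (1 + tan²θ)/(2v₀²). With x = 83.8, y = 143, v₀ = 90.8, g = 21.0:
8.943 tan²θ − 83.8 tanθ + (151.9) = 0.
tanθ = [83.8 ± √(83.8² − 4 × 8.943 × (151.9))] / (2 × 8.943) = (83.8 ± 39.84) / 17.89, giving tanθ = 2.458 or 6.912.
θ = 67.86° or 81.77°; the larger is 81.77°.

81.8°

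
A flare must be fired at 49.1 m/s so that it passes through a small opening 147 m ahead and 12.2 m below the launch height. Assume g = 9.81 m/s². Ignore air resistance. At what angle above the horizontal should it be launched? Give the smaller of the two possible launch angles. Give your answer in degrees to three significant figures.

Trajectory: y = x tanθ − g x² (1 + tan²θ)/(2v₀²). With x = 147, y = −12.2, v₀ = 49.1, g = 9.81:
43.97 tan²θ − 147 tanθ + (31.77) = 0.
tanθ = [147 ± √(147² − 4 × 43.97 × (31.77))] / (2 × 43.97) = (147 ± 126.6) / 87.93, giving tanθ = 0.2322 or 3.111.
θ = 13.07° or 72.18°; the smaller is 13.07°.

13.1°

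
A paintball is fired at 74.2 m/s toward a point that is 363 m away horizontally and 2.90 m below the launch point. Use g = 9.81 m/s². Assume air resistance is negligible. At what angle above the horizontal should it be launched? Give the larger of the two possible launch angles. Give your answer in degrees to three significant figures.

Trajectory: y = x tanθ − g x² (1 + tan²θ)/(2v₀²). With x = 363, y = −2.90, v₀ = 74.2, g = 9.81:
117.4 tan²θ − 363 tanθ + (114.5) = 0.
tanθ = [363 ± √(363² − 4 × 117.4 × (114.5))] / (2 × 117.4) = (363 ± 279.3) / 234.8, giving tanθ = 0.3565 or 2.736.
θ = 19.62° or 69.92°; the larger is 69.92°.

69.9°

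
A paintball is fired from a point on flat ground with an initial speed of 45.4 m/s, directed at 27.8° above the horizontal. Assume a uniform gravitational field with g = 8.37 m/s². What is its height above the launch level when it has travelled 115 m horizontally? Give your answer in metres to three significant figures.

Components: vₓ = 45.40 cos 27.8° = 40.16 m/s, v_y0 = 45.40 sin 27.8° = 21.17 m/s.
x = vₓ t ⇒ t = 115/40.16 = 2.864 s.
Height: y = v_y0 t − ½ g t² = 21.17 × 2.864 − 4.185 × 2.864² = 60.63 − 34.32 = 26.32 m.

26.3 m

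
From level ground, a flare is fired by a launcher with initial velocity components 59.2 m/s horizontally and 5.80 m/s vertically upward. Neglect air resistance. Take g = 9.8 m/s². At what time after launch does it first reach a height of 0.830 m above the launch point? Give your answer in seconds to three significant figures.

Height y(t) = 5.800 t − 4.900 t² = 0.830 gives 4.900 t² − 5.800 t + 0.830 = 0.
Quadratic formula: t = (5.800 ± √17.372) / 9.80 = (5.800 ± 4.168) / 9.80 → t = 0.1665 s or 1.017 s.
The first (ascending) time is 0.1665 s.

0.167 s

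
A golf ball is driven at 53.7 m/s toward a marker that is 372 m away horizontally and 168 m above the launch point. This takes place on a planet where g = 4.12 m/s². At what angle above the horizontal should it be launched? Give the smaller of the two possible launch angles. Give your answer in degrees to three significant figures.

44.0°

Trajectory: y = x tanθ − g x² (1 + tan²θ)/(2v₀²). With x = 372, y = 168, v₀ = 53.7, g = 4.12:
98.86 tan²θ − 372 tanθ + (266.9) = 0.
tanθ = [372 ± √(372² − 4 × 98.86 × (266.9))] / (2 × 98.86) = (372 ± 181.3) / 197.7, giving tanθ = 0.9646 or 2.798.
θ = 43.97° or 70.34°; the smaller is 43.97°.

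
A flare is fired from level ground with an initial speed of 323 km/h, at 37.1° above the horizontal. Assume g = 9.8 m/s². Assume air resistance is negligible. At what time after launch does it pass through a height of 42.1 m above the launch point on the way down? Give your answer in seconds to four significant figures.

10.20 s

Convert: 323 km/h = 323/3.6 = 89.72 m/s.
Resolve: vₓ = 89.72 cos 37.1° = 71.56 m/s and v_y0 = 89.72 sin 37.1° = 54.12 m/s.
Height y(t) = 54.12 t − 4.900 t² = 42.1 gives 4.900 t² − 54.12 t + 42.1 = 0.
t = [54.12 ± √(54.12² − 2·9.80·42.1)] / 9.80 = (54.12 ± 45.87) / 9.80, so t = 0.8421 s or t = 10.20 s.
The descending-branch root is 10.20 s.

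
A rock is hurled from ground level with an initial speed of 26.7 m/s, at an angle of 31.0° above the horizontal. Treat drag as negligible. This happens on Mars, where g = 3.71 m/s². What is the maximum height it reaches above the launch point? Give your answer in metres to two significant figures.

25 m

Components: vₓ = 26.70 cos 31.0° = 22.89 m/s, v_y0 = 26.70 sin 31.0° = 13.75 m/s.
Peak height H = v_y0² / (2g) = 189.10 / 7.420 = 25.49 m.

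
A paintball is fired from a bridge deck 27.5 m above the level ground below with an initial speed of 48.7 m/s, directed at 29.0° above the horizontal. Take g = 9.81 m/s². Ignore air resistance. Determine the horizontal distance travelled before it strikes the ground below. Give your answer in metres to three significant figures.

246 m

vₓ = 48.70 cos 29.0° = 42.59 m/s; v_y0 = 48.70 sin 29.0° = 23.61 m/s.
Vertical motion (up positive, ground at y = 0): 4.905 t² − (23.61) t − 27.5 = 0, so t = (23.61 + √(23.61² + 2·9.81·27.5)) / 9.81 = (23.61 + 33.12) / 9.81 = 5.783 s.
Horizontal distance: R = vₓ t = 42.59 × 5.783 = 246.3 m.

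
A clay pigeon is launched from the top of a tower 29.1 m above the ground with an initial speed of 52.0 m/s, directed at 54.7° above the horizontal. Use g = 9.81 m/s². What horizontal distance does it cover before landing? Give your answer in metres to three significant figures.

279 m

Components: vₓ = 52.00 cos 54.7° = 30.05 m/s, v_y0 = 52.00 sin 54.7° = 42.44 m/s.
With up positive and y = 0 at the ground: y(t) = 29.1 + (42.44) t − 4.905 t². Setting y = 0 and taking the positive root: t = [42.44 + √(42.44² + 2·9.81·29.1)] / 9.81 = (42.44 + 48.70) / 9.81 = 9.291 s.
Horizontal distance: R = vₓ t = 30.05 × 9.291 = 279.2 m.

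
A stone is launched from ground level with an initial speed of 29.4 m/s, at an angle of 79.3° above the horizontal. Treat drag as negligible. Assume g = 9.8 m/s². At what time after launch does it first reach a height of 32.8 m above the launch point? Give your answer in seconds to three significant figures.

Resolve: vₓ = 29.40 cos 79.3° = 5.459 m/s and v_y0 = 29.40 sin 79.3° = 28.89 m/s.
Require v_y0 t − ½ g t² = 32.8, i.e. 4.900 t² − 28.89 t + 32.8 = 0.
Quadratic formula: t = (28.89 ± √191.68) / 9.80 = (28.89 ± 13.84) / 9.80 → t = 1.535 s or 4.361 s.
The first (ascending) time is 1.535 s.

1.54 s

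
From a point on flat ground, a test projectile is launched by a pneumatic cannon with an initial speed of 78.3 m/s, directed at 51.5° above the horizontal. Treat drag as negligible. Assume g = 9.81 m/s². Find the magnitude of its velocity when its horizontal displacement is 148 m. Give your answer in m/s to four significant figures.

vₓ = 78.30 cos 51.5° = 48.74 m/s; v_y0 = 78.30 sin 51.5° = 61.28 m/s.
Time to reach x = 148 m: t = x/vₓ = 148/48.74 = 3.036 s.
Vertical velocity there: v_y = v_y0 − g t = 61.28 − 9.81 × 3.036 = 31.49 m/s.
Speed: √(vₓ² + v_y²) = √(48.74² + 31.49²) = 58.03 m/s.

58.03 m/s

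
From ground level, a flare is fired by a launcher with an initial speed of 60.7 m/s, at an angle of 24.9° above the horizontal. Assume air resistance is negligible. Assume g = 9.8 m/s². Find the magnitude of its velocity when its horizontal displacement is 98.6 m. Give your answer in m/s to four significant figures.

vₓ = 60.70 cos 24.9° = 55.06 m/s; v_y0 = 60.70 sin 24.9° = 25.56 m/s.
x = vₓ t ⇒ t = 98.6/55.06 = 1.791 s.
Vertical velocity there: v_y = v_y0 − g t = 25.56 − 9.80 × 1.791 = 8.007 m/s.
Speed: √(vₓ² + v_y²) = √(55.06² + 8.007²) = 55.64 m/s.

55.64 m/s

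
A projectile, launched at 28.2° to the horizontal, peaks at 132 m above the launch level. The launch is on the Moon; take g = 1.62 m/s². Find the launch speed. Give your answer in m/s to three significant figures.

At the peak v_y = 0, so v_y0 = √(2gH) = √(2 × 1.62 × 132) = 20.68 m/s.
v_y0 = v₀ sin θ ⇒ v₀ = 20.68 / sin 28.2° = 43.76 m/s.

43.8 m/s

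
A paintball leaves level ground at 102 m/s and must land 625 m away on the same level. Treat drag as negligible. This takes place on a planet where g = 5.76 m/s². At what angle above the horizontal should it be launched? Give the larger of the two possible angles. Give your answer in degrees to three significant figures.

R = v₀² sin 2θ / g gives sin 2θ = gR/v₀² = 5.76·625/102² = 0.3460.
2θ = 20.24° or 180° − 20.24° = 159.8°, so θ = 10.12° or 79.88°.
The larger angle is 79.88°.

79.9°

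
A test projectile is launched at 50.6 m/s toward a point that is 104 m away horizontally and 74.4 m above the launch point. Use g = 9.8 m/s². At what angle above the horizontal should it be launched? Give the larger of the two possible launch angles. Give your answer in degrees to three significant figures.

75.3°

Trajectory: y = x tanθ − g x² (1 + tan²θ)/(2v₀²). With x = 104, y = 74.4, v₀ = 50.6, g = 9.80:
20.70 tan²θ − 104 tanθ + (95.10) = 0.
tanθ = [104 ± √(104² − 4 × 20.70 × (95.10))] / (2 × 20.70) = (104 ± 54.24) / 41.40, giving tanθ = 1.202 or 3.822.
θ = 50.24° or 75.34°; the larger is 75.34°.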